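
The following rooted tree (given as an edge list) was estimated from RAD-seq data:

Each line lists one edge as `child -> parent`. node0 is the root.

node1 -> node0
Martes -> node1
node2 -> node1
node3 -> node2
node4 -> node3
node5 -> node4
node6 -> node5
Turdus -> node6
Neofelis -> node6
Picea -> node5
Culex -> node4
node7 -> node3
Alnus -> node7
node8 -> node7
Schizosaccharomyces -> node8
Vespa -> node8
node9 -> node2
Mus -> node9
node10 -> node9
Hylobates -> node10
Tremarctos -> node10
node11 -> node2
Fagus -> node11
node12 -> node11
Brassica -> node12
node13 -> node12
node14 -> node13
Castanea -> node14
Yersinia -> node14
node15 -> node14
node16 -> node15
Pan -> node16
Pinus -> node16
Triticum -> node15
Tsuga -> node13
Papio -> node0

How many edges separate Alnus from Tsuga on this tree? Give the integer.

The MRCA of Alnus and Tsuga is the node subtending (((((Turdus,Neofelis),Picea),Culex),(Alnus,(Schizosaccharomyces,Vespa))),(Mus,(Hylobates,Tremarctos)),(Fagus,(Brassica,((Castanea,Yersinia,((Pan,Pinus),Triticum)),Tsuga)))).
From Alnus up to that node: 3 branches. From Tsuga up to the same node: 4 branches. Total: 3 + 4 = 7.

7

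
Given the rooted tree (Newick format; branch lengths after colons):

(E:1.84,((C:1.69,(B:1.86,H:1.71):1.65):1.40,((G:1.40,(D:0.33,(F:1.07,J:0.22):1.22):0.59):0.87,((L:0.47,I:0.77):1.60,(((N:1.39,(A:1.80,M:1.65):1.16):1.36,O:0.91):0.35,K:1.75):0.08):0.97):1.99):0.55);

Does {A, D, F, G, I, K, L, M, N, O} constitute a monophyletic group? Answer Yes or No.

No

The MRCA of the listed taxa subtends ((G,(D,(F,J))),((L,I),(((N,(A,M)),O),K))).
That clade also contains J, which is not in the proposed group, so the group is not monophyletic.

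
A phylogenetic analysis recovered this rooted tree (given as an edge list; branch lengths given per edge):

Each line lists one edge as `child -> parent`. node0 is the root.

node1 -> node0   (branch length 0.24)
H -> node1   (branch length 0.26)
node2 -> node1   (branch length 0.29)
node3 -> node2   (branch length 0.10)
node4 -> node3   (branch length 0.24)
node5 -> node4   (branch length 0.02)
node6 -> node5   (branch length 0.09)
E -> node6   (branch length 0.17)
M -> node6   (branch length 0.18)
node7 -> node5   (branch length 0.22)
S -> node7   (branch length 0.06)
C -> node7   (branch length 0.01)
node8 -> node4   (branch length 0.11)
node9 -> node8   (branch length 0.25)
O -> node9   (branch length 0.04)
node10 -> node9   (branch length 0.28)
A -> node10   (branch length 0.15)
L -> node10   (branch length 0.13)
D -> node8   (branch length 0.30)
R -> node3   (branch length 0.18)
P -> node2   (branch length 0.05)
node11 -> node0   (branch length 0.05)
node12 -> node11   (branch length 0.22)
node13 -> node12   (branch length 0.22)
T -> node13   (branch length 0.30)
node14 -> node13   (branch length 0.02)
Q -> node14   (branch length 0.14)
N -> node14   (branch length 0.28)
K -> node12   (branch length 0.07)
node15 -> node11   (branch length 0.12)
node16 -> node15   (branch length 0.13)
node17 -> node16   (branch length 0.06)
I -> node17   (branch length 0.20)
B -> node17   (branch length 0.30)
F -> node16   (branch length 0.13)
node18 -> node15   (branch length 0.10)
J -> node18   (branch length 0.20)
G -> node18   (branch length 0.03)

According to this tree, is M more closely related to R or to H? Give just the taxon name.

R

The MRCA of M and R subtends ((((E,M),(S,C)),((O,(A,L)),D)),R) (9 taxa).
The MRCA of M and H subtends (H,(((((E,M),(S,C)),((O,(A,L)),D)),R),P)) (11 taxa).
The first is nested inside the second, so M shares a more recent common ancestor with R.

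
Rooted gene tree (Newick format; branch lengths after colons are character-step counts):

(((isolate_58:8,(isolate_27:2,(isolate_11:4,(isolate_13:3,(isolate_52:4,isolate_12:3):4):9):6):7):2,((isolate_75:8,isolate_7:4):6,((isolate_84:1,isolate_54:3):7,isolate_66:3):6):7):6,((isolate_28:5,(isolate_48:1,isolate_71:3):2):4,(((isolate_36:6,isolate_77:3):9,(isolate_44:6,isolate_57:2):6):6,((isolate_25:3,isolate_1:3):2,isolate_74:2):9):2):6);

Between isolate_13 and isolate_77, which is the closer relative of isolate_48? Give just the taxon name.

isolate_77

The MRCA of isolate_48 and isolate_77 subtends ((isolate_28,(isolate_48,isolate_71)),(((isolate_36,isolate_77),(isolate_44,isolate_57)),((isolate_25,isolate_1),isolate_74))) (10 taxa).
The MRCA of isolate_48 and isolate_13 is the root, subtending the entire tree (21 taxa).
The first is nested inside the second, so isolate_48 shares a more recent common ancestor with isolate_77.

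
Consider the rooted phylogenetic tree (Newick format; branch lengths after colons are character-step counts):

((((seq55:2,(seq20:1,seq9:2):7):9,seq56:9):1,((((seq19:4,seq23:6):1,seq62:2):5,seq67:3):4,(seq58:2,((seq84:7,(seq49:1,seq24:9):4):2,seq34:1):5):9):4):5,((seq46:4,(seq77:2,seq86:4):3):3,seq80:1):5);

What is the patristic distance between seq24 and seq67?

36

The path runs seq24 → … → MRCA → … → seq67; the MRCA is the node subtending ((((seq19,seq23),seq62),seq67),(seq58,((seq84,(seq49,seq24)),seq34))).
Branch lengths along that path: 9 + 4 + 2 + 5 + 9 + 4 + 3 = 36.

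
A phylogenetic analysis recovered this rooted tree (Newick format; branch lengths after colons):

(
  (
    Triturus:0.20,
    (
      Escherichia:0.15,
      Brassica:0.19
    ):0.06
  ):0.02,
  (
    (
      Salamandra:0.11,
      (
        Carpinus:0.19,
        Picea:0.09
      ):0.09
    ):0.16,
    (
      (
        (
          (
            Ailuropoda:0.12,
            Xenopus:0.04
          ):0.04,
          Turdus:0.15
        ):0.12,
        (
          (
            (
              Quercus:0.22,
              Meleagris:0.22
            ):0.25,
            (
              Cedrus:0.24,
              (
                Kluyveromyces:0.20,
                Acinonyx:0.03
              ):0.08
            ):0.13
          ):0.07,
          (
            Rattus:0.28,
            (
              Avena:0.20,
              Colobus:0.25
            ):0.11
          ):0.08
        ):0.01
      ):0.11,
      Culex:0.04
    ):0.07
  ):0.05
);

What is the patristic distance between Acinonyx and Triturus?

0.77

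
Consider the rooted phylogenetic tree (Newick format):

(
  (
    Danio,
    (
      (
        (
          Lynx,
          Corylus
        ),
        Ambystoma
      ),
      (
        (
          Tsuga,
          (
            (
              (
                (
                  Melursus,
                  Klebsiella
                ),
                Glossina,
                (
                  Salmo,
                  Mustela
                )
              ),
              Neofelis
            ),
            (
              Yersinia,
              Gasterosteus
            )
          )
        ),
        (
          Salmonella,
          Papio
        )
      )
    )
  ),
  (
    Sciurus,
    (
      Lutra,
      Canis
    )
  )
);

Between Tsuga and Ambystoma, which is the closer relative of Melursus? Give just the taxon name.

The MRCA of Melursus and Tsuga subtends (Tsuga,((((Melursus,Klebsiella),Glossina,(Salmo,Mustela)),Neofelis),(Yersinia,Gasterosteus))) (9 taxa).
The MRCA of Melursus and Ambystoma subtends (((Lynx,Corylus),Ambystoma),((Tsuga,((((Melursus,Klebsiella),Glossina,(Salmo,Mustela)),Neofelis),(Yersinia,Gasterosteus))),(Salmonella,Papio))) (14 taxa).
The first is nested inside the second, so Melursus shares a more recent common ancestor with Tsuga.

Tsuga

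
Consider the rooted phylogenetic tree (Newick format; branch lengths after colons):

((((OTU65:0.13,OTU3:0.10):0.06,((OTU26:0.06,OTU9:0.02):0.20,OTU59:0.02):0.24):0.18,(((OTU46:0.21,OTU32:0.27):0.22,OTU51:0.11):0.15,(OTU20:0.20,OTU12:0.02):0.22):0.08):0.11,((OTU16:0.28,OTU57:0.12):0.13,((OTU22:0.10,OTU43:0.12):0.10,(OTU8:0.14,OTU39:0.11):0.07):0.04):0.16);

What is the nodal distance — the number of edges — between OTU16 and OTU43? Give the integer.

5

The MRCA of OTU16 and OTU43 is the node subtending ((OTU16,OTU57),((OTU22,OTU43),(OTU8,OTU39))).
From OTU16 up to that node: 2 branches. From OTU43 up to the same node: 3 branches. Total: 2 + 3 = 5.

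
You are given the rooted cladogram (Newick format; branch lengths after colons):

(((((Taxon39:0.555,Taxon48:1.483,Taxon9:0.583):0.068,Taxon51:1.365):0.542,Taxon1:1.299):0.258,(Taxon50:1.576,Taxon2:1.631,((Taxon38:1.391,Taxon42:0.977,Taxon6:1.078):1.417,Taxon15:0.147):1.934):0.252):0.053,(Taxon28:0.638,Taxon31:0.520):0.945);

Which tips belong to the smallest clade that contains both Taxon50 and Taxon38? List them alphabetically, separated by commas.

Taxon15, Taxon2, Taxon38, Taxon42, Taxon50, Taxon6

Tracing Taxon50: it sits inside (Taxon50,Taxon2,((Taxon38,Taxon42,Taxon6),Taxon15)).
Tracing Taxon38: it sits inside (Taxon38,Taxon42,Taxon6).
The smallest clade enclosing both is (Taxon50,Taxon2,((Taxon38,Taxon42,Taxon6),Taxon15)); the answer is its 6 terminal taxa in alphabetical order.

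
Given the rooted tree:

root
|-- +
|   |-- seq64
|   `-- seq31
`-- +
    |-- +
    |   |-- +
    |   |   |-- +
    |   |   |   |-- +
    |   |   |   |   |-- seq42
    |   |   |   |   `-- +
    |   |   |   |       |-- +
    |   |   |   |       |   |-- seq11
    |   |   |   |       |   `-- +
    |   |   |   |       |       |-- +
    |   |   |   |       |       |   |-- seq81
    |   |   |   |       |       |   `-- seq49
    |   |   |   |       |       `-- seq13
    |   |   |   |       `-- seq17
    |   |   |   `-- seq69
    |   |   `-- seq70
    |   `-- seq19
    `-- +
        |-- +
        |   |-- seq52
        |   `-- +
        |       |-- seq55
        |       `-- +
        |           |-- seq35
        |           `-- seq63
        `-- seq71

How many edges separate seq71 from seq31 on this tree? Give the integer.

The MRCA of seq71 and seq31 is the root of the tree.
From seq71 up to that node: 3 branches. From seq31 up to the same node: 2 branches. Total: 3 + 2 = 5.

5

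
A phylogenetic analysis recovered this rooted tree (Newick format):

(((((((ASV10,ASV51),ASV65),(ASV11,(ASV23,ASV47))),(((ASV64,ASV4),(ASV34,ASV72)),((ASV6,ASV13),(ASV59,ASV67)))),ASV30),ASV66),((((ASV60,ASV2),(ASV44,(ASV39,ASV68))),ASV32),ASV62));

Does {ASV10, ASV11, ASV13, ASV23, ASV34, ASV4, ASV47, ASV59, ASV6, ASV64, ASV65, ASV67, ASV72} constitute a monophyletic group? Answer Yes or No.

No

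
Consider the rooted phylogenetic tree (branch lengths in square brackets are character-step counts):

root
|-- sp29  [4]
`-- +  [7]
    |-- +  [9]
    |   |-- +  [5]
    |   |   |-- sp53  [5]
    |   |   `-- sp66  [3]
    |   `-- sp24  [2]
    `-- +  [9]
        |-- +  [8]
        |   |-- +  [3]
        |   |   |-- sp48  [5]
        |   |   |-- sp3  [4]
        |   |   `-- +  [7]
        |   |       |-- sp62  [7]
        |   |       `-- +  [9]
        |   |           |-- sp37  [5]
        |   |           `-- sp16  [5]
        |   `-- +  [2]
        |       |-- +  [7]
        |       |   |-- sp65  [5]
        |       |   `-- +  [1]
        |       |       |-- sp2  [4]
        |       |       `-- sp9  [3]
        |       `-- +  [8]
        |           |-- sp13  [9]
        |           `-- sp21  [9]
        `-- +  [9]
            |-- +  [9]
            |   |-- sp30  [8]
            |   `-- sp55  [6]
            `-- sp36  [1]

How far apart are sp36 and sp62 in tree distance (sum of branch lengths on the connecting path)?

The path runs sp36 → … → MRCA → … → sp62; the MRCA is the node subtending (((sp48,sp3,(sp62,(sp37,sp16))),((sp65,(sp2,sp9)),(sp13,sp21))),((sp30,sp55),sp36)).
Branch lengths along that path: 1 + 9 + 8 + 3 + 7 + 7 = 35.

35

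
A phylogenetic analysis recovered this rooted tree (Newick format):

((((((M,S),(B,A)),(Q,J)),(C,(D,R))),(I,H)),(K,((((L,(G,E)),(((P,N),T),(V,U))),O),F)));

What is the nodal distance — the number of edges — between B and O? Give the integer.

10

The MRCA of B and O is the root of the tree.
From B up to that node: 6 branches. From O up to the same node: 4 branches. Total: 6 + 4 = 10.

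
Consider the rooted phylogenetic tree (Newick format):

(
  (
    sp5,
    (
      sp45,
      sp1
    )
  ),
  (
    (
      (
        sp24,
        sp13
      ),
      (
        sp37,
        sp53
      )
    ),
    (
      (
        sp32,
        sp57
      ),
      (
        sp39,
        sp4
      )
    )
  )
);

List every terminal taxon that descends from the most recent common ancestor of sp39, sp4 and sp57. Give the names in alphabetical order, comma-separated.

Tracing sp39: it sits inside (sp39,sp4).
Tracing sp4: it sits inside (sp39,sp4).
Tracing sp57: it sits inside (sp32,sp57).
The smallest clade enclosing all 3 is ((sp32,sp57),(sp39,sp4)); the answer is its 4 terminal taxa in alphabetical order.

sp32, sp39, sp4, sp57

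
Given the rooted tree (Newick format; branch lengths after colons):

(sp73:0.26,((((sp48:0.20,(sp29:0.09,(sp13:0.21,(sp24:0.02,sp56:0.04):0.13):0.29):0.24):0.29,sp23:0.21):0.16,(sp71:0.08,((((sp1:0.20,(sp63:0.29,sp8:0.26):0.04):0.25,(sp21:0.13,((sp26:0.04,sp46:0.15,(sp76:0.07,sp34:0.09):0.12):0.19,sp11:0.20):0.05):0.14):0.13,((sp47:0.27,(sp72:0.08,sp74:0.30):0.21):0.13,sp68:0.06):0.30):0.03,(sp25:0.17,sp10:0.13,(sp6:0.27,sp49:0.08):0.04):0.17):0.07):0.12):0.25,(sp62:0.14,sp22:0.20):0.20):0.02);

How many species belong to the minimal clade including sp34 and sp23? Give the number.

The MRCA of sp34 and sp23 is the node subtending (((sp48,(sp29,(sp13,(sp24,sp56)))),sp23),(sp71,((((sp1,(sp63,sp8)),(sp21,((sp26,sp46,(sp76,sp34)),sp11))),((sp47,(sp72,sp74)),sp68)),(sp25,sp10,(sp6,sp49))))).
That clade contains 24 terminal taxa: sp1, sp10, sp11, sp13, sp21, sp23, sp24, sp25, sp26, sp29, sp34, sp46, sp47, sp48, sp49, sp56, sp6, sp63, sp68, sp71, sp72, sp74, sp76, sp8.

24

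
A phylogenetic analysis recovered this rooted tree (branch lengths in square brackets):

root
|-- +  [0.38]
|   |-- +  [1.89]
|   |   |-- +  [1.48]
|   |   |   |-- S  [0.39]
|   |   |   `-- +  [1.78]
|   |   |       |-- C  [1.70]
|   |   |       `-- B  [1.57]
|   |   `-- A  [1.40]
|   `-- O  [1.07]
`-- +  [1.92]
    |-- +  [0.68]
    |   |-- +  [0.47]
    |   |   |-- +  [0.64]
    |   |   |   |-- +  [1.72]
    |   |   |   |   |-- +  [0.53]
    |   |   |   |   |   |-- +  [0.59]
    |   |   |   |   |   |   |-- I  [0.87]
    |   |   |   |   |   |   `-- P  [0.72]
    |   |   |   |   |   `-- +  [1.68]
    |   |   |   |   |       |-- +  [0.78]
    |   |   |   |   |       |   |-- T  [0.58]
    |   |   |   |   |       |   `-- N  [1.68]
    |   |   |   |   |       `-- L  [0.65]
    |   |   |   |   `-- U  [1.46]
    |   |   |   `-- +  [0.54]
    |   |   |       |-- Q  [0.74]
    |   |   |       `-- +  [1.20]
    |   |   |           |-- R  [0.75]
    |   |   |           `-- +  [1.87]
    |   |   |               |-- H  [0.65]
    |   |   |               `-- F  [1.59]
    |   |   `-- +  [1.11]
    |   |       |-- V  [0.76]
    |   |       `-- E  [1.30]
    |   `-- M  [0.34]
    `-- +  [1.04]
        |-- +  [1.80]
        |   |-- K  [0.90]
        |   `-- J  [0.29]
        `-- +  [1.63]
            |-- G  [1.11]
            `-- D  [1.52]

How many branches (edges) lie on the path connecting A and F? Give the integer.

11

The MRCA of A and F is the root of the tree.
From A up to that node: 3 branches. From F up to the same node: 8 branches. Total: 3 + 8 = 11.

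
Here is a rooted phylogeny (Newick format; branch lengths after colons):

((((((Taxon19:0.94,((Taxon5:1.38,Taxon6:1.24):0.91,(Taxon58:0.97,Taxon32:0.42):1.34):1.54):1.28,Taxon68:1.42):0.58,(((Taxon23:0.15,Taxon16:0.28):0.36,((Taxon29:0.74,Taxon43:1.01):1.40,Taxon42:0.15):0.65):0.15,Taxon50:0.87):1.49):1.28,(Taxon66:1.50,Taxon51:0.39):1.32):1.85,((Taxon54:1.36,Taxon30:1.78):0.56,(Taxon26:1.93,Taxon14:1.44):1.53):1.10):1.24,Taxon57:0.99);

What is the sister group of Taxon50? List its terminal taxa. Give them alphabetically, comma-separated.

Taxon16, Taxon23, Taxon29, Taxon42, Taxon43

Taxon50 attaches to the tree at the node subtending (((Taxon23,Taxon16),((Taxon29,Taxon43),Taxon42)),Taxon50).
The other lineage descending from that same node — the sister group — is ((Taxon23,Taxon16),((Taxon29,Taxon43),Taxon42)); its 5 tips in alphabetical order are the answer.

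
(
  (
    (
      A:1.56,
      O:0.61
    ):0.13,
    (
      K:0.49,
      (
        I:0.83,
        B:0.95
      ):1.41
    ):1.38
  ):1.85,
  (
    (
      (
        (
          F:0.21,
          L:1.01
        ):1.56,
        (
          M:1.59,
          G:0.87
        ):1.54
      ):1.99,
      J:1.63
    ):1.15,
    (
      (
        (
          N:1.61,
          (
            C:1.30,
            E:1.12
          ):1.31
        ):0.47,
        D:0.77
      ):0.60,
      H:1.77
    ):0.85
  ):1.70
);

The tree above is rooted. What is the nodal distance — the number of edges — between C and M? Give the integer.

The MRCA of C and M is the node subtending ((((F,L),(M,G)),J),(((N,(C,E)),D),H)).
From C up to that node: 5 branches. From M up to the same node: 4 branches. Total: 5 + 4 = 9.

9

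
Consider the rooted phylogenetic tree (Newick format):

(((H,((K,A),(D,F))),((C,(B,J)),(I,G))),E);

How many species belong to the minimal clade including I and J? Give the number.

5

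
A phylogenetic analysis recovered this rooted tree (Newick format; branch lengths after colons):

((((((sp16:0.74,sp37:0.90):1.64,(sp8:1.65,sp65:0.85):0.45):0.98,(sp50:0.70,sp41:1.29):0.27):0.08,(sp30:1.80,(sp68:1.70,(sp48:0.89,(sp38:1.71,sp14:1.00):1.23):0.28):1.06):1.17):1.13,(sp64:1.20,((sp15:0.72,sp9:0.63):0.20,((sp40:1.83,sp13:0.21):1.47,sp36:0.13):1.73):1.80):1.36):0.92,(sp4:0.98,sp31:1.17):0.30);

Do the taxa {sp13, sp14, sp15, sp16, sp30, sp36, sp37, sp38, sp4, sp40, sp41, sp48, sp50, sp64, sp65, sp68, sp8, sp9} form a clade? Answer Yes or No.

No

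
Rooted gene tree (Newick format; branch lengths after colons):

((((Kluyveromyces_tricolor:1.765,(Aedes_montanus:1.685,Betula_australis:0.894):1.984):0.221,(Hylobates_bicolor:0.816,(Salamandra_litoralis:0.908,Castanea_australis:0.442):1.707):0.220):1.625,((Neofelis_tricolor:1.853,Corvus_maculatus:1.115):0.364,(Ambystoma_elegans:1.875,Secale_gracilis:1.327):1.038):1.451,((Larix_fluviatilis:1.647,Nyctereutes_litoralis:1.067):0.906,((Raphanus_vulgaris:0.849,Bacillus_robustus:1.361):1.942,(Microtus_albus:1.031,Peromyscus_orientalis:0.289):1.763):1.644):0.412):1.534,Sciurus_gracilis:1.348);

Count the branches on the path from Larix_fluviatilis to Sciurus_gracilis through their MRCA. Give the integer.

The MRCA of Larix_fluviatilis and Sciurus_gracilis is the root of the tree.
From Larix_fluviatilis up to that node: 4 branches. From Sciurus_gracilis up to the same node: 1 branch. Total: 4 + 1 = 5.

5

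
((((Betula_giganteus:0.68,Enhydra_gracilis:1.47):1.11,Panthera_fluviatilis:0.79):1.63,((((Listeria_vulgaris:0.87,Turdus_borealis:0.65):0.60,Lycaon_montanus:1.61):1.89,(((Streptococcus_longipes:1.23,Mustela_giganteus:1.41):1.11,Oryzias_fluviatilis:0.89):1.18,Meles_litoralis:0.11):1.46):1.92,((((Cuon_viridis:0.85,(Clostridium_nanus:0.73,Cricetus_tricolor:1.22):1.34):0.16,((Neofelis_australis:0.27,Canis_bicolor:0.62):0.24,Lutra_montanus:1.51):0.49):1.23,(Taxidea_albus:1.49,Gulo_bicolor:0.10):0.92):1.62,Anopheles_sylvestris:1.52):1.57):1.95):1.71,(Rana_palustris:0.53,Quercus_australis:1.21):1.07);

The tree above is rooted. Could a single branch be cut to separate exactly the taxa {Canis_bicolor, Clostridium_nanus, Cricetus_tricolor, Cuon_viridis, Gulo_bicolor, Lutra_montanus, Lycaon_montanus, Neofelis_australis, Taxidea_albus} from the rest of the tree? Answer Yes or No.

The MRCA of the listed taxa subtends ((((Listeria_vulgaris,Turdus_borealis),Lycaon_montanus),(((Streptococcus_longipes,Mustela_giganteus),Oryzias_fluviatilis),Meles_litoralis)),((((Cuon_viridis,(Clostridium_nanus,Cricetus_tricolor)),((Neofelis_australis,Canis_bicolor),Lutra_montanus)),(Taxidea_albus,Gulo_bicolor)),Anopheles_sylvestris)).
That clade also contains Anopheles_sylvestris, Listeria_vulgaris, Meles_litoralis, Mustela_giganteus, Oryzias_fluviatilis, Streptococcus_longipes, Turdus_borealis, which are not in the proposed group, so the group is not monophyletic.

No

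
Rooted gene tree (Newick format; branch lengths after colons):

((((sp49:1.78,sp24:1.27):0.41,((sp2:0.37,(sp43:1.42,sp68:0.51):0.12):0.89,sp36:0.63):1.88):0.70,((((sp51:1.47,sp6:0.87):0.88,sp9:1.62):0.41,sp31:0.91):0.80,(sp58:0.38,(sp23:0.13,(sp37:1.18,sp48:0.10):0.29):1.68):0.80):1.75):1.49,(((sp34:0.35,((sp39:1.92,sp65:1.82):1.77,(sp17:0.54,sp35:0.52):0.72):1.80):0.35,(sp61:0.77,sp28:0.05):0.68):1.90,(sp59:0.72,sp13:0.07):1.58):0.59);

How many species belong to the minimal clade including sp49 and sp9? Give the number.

14

The MRCA of sp49 and sp9 is the node subtending (((sp49,sp24),((sp2,(sp43,sp68)),sp36)),((((sp51,sp6),sp9),sp31),(sp58,(sp23,(sp37,sp48))))).
That clade contains 14 terminal taxa: sp2, sp23, sp24, sp31, sp36, sp37, sp43, sp48, sp49, sp51, sp58, sp6, sp68, sp9.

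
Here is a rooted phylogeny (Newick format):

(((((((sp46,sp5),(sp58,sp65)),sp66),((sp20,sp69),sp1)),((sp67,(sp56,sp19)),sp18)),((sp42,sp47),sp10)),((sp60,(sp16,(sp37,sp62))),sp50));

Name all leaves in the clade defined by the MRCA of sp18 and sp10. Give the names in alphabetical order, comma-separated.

Tracing sp18: it sits inside ((sp67,(sp56,sp19)),sp18).
Tracing sp10: it sits inside ((sp42,sp47),sp10).
The smallest clade enclosing both is ((((((sp46,sp5),(sp58,sp65)),sp66),((sp20,sp69),sp1)),((sp67,(sp56,sp19)),sp18)),((sp42,sp47),sp10)); the answer is its 15 terminal taxa in alphabetical order.

sp1, sp10, sp18, sp19, sp20, sp42, sp46, sp47, sp5, sp56, sp58, sp65, sp66, sp67, sp69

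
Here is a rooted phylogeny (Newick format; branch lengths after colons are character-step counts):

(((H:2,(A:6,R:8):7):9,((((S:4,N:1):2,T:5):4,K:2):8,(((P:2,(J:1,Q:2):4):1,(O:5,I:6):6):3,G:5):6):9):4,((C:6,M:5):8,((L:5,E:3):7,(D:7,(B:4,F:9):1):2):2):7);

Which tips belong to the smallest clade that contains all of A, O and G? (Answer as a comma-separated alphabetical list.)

Tracing A: it sits inside (A,R).
Tracing O: it sits inside (O,I).
Tracing G: it sits inside (((P,(J,Q)),(O,I)),G).
The smallest clade enclosing all 3 is ((H,(A,R)),((((S,N),T),K),(((P,(J,Q)),(O,I)),G))); the answer is its 13 terminal taxa in alphabetical order.

A, G, H, I, J, K, N, O, P, Q, R, S, T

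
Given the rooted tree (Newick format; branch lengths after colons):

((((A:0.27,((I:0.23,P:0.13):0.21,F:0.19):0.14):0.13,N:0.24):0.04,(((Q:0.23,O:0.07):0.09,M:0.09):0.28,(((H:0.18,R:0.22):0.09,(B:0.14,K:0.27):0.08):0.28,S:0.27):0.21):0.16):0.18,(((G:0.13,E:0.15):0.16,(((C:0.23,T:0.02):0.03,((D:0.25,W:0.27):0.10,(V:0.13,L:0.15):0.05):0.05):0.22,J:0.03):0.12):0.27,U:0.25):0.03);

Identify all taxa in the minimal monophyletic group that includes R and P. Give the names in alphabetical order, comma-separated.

A, B, F, H, I, K, M, N, O, P, Q, R, S

Tracing R: it sits inside (H,R).
Tracing P: it sits inside (I,P).
The smallest clade enclosing both is (((A,((I,P),F)),N),(((Q,O),M),(((H,R),(B,K)),S))); the answer is its 13 terminal taxa in alphabetical order.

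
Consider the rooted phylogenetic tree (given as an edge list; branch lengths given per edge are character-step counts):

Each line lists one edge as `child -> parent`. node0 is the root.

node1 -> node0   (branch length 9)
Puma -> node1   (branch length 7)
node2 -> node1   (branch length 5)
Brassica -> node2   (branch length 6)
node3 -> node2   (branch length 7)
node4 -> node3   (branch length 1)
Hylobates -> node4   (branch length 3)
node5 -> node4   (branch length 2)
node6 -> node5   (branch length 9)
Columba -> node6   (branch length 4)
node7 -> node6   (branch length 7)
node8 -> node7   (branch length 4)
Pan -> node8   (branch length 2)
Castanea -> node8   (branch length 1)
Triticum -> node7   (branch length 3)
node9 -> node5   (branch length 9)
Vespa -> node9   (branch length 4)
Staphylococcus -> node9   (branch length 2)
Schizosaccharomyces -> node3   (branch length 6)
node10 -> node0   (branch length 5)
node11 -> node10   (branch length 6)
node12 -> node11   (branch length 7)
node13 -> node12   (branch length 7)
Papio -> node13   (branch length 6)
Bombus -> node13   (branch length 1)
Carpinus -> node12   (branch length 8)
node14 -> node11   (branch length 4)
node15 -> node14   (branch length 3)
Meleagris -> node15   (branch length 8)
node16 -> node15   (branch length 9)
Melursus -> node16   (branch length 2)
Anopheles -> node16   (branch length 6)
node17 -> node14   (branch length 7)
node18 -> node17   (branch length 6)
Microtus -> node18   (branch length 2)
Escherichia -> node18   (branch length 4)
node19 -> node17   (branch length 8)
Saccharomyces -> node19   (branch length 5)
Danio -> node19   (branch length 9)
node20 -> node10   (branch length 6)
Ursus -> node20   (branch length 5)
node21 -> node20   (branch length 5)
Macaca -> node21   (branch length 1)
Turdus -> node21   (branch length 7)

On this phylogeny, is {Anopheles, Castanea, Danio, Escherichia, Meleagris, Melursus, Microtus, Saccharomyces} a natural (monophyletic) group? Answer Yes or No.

The MRCA of the listed taxa is the root, so the smallest clade containing them is the whole tree.
That clade also contains Bombus, Brassica, Carpinus, Columba, Hylobates, Macaca, Pan, Papio, Puma, Schizosaccharomyces, Staphylococcus, Triticum, Turdus, Ursus, Vespa, which are not in the proposed group, so the group is not monophyletic.

No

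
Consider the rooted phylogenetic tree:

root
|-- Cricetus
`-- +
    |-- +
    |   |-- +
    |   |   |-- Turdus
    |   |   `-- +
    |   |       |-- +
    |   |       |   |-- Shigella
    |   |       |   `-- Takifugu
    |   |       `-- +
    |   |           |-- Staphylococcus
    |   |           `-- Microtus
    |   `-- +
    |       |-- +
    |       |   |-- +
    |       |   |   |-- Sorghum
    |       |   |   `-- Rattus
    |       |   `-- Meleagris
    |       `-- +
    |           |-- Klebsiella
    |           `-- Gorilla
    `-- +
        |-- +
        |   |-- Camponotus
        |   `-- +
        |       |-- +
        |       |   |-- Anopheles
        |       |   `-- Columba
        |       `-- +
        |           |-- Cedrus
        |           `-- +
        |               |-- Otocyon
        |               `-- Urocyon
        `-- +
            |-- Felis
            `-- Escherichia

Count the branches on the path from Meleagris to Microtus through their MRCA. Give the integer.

7

The MRCA of Meleagris and Microtus is the node subtending ((Turdus,((Shigella,Takifugu),(Staphylococcus,Microtus))),(((Sorghum,Rattus),Meleagris),(Klebsiella,Gorilla))).
From Meleagris up to that node: 3 branches. From Microtus up to the same node: 4 branches. Total: 3 + 4 = 7.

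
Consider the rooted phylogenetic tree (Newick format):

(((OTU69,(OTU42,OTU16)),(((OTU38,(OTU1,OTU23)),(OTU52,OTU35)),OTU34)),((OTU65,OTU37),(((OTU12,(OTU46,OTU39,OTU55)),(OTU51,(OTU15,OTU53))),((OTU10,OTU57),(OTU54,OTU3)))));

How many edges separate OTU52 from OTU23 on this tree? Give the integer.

The MRCA of OTU52 and OTU23 is the node subtending ((OTU38,(OTU1,OTU23)),(OTU52,OTU35)).
From OTU52 up to that node: 2 branches. From OTU23 up to the same node: 3 branches. Total: 2 + 3 = 5.

5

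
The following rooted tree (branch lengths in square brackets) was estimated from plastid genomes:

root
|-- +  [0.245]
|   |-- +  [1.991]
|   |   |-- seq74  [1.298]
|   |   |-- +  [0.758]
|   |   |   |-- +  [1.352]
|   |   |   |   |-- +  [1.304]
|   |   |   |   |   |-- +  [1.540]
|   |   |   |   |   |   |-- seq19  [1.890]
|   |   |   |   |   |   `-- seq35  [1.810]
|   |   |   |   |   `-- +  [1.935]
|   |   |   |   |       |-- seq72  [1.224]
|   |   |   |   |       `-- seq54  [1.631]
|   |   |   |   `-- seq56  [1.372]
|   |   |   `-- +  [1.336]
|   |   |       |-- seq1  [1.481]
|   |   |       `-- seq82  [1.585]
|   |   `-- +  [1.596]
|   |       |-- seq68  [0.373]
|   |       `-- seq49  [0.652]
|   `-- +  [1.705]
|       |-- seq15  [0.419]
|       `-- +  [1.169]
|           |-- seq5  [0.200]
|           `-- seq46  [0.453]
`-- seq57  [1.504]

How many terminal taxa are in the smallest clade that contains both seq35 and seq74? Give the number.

The MRCA of seq35 and seq74 is the node subtending (seq74,((((seq19,seq35),(seq72,seq54)),seq56),(seq1,seq82)),(seq68,seq49)).
That clade contains 10 terminal taxa: seq1, seq19, seq35, seq49, seq54, seq56, seq68, seq72, seq74, seq82.

10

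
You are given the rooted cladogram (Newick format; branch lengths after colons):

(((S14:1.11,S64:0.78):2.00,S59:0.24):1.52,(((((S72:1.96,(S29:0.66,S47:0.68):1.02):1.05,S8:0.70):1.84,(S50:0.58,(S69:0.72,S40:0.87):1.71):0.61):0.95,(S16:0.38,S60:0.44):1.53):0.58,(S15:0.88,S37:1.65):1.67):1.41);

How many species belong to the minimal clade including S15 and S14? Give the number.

14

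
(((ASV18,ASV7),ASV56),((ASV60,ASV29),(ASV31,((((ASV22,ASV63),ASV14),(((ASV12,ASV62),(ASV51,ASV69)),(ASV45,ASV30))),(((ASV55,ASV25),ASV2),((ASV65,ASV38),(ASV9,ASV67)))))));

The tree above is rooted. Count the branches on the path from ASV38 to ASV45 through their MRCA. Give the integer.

The MRCA of ASV38 and ASV45 is the node subtending ((((ASV22,ASV63),ASV14),(((ASV12,ASV62),(ASV51,ASV69)),(ASV45,ASV30))),(((ASV55,ASV25),ASV2),((ASV65,ASV38),(ASV9,ASV67)))).
From ASV38 up to that node: 4 branches. From ASV45 up to the same node: 4 branches. Total: 4 + 4 = 8.

8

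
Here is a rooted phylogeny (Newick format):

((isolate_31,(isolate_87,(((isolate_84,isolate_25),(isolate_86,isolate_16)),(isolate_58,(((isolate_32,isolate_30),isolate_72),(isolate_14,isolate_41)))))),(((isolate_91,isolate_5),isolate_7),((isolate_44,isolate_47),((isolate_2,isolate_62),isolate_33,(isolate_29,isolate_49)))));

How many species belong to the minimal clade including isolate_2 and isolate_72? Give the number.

22

The MRCA of isolate_2 and isolate_72 is the root, so the clade is the entire tree.
That clade contains 22 terminal taxa: isolate_14, isolate_16, isolate_2, isolate_25, isolate_29, isolate_30, isolate_31, isolate_32, isolate_33, isolate_41, isolate_44, isolate_47, isolate_49, isolate_5, isolate_58, isolate_62, isolate_7, isolate_72, isolate_84, isolate_86, isolate_87, isolate_91.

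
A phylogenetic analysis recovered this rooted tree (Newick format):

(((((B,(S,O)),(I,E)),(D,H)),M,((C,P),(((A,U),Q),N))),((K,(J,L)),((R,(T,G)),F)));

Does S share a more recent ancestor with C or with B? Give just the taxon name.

B

The MRCA of S and B subtends (B,(S,O)) (3 taxa).
The MRCA of S and C subtends ((((B,(S,O)),(I,E)),(D,H)),M,((C,P),(((A,U),Q),N))) (14 taxa).
The first is nested inside the second, so S shares a more recent common ancestor with B.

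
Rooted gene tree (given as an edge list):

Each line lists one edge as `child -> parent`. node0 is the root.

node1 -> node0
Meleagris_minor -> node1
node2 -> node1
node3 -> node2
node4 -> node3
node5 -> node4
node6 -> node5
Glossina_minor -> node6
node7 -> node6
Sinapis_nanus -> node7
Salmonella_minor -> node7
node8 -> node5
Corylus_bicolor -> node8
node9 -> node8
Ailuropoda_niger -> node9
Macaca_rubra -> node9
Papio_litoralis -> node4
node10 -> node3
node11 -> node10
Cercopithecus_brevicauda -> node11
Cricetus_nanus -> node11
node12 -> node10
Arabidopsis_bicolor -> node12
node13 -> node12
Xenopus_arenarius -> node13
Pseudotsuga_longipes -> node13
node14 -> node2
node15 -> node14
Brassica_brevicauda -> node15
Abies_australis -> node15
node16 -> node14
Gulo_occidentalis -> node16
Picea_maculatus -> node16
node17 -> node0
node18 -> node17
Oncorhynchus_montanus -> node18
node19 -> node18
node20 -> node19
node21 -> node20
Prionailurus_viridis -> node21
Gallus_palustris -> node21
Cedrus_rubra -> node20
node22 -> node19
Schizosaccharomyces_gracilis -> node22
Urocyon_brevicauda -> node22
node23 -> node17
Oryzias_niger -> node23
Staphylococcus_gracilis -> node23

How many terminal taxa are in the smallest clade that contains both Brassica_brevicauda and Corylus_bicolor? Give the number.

16

The MRCA of Brassica_brevicauda and Corylus_bicolor is the node subtending (((((Glossina_minor,(Sinapis_nanus,Salmonella_minor)),(Corylus_bicolor,(Ailuropoda_niger,Macaca_rubra))),Papio_litoralis),((Cercopithecus_brevicauda,Cricetus_nanus),(Arabidopsis_bicolor,(Xenopus_arenarius,Pseudotsuga_longipes)))),((Brassica_brevicauda,Abies_australis),(Gulo_occidentalis,Picea_maculatus))).
That clade contains 16 terminal taxa: Abies_australis, Ailuropoda_niger, Arabidopsis_bicolor, Brassica_brevicauda, Cercopithecus_brevicauda, Corylus_bicolor, Cricetus_nanus, Glossina_minor, Gulo_occidentalis, Macaca_rubra, Papio_litoralis, Picea_maculatus, Pseudotsuga_longipes, Salmonella_minor, Sinapis_nanus, Xenopus_arenarius.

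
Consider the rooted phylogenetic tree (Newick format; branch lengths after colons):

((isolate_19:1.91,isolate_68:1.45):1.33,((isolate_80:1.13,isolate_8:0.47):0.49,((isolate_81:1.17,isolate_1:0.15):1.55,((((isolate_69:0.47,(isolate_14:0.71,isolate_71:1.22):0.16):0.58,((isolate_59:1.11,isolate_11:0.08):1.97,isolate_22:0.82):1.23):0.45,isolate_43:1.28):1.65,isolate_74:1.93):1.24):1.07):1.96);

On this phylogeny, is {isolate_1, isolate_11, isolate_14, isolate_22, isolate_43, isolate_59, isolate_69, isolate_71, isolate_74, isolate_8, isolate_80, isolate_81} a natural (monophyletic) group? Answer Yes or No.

The most recent common ancestor of these taxa subtends ((isolate_80,isolate_8),((isolate_81,isolate_1),((((isolate_69,(isolate_14,isolate_71)),((isolate_59,isolate_11),isolate_22)),isolate_43),isolate_74))).
That clade has exactly 12 tips — every listed taxon and nothing else — so the group is monophyletic.

Yes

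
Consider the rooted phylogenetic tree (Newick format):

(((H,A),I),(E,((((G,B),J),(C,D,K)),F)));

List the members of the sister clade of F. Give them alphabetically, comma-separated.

B, C, D, G, J, K

F attaches to the tree at the node subtending ((((G,B),J),(C,D,K)),F).
The other lineage descending from that same node — the sister group — is (((G,B),J),(C,D,K)); its 6 tips in alphabetical order are the answer.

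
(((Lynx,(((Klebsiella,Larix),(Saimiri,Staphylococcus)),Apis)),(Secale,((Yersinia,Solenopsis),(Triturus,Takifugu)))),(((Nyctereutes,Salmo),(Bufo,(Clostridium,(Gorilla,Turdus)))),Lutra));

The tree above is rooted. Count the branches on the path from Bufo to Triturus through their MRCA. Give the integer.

9

The MRCA of Bufo and Triturus is the root of the tree.
From Bufo up to that node: 4 branches. From Triturus up to the same node: 5 branches. Total: 4 + 5 = 9.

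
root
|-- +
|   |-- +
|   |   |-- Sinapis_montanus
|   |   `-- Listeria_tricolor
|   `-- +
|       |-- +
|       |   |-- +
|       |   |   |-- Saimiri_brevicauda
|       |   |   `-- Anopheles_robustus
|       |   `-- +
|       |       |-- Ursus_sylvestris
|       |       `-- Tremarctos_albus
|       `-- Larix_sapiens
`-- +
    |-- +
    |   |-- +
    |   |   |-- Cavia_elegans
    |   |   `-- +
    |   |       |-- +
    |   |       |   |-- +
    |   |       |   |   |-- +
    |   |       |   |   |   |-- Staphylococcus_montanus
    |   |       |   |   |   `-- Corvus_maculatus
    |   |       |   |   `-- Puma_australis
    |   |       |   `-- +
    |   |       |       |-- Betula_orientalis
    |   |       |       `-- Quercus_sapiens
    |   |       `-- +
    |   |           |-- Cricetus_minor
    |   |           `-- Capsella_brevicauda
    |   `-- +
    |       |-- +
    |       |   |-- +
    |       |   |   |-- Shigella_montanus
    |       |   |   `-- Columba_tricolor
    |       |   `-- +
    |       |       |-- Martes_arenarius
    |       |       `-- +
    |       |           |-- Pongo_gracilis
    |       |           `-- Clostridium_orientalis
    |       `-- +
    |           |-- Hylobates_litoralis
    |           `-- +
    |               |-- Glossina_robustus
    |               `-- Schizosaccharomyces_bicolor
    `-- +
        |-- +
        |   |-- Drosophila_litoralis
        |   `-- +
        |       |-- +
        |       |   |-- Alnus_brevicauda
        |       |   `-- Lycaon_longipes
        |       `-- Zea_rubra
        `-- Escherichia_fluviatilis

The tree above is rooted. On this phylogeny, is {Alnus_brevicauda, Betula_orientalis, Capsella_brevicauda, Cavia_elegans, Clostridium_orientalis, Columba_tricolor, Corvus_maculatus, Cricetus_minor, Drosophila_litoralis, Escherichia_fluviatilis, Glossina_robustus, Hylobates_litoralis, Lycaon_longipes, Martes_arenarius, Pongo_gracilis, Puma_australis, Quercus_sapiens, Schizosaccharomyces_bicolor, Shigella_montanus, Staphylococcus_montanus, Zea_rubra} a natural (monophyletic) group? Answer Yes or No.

The most recent common ancestor of these taxa subtends (((Cavia_elegans,((((Staphylococcus_montanus,Corvus_maculatus),Puma_australis),(Betula_orientalis,Quercus_sapiens)),(Cricetus_minor,Capsella_brevicauda))),(((Shigella_montanus,Columba_tricolor),(Martes_arenarius,(Pongo_gracilis,Clostridium_orientalis))),(Hylobates_litoralis,(Glossina_robustus,Schizosaccharomyces_bicolor)))),((Drosophila_litoralis,((Alnus_brevicauda,Lycaon_longipes),Zea_rubra)),Escherichia_fluviatilis)).
That clade has exactly 21 tips — every listed taxon and nothing else — so the group is monophyletic.

Yes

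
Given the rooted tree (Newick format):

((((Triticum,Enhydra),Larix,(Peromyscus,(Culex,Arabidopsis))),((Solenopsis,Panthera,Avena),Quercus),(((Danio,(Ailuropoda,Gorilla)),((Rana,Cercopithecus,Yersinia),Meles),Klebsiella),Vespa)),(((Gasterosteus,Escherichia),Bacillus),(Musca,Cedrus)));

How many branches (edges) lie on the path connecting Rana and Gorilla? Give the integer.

6

The MRCA of Rana and Gorilla is the node subtending ((Danio,(Ailuropoda,Gorilla)),((Rana,Cercopithecus,Yersinia),Meles),Klebsiella).
From Rana up to that node: 3 branches. From Gorilla up to the same node: 3 branches. Total: 3 + 3 = 6.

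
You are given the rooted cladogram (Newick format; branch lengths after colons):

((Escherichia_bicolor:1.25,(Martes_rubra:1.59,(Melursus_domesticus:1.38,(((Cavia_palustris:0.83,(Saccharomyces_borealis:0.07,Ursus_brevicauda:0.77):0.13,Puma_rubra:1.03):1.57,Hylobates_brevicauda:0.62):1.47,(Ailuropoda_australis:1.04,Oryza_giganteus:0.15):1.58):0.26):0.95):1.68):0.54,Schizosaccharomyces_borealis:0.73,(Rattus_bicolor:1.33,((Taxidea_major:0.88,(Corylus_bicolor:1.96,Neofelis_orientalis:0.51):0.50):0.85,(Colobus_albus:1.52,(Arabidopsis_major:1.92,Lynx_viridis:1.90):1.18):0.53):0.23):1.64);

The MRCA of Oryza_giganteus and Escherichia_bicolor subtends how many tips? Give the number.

The MRCA of Oryza_giganteus and Escherichia_bicolor is the node subtending (Escherichia_bicolor,(Martes_rubra,(Melursus_domesticus,(((Cavia_palustris,(Saccharomyces_borealis,Ursus_brevicauda),Puma_rubra),Hylobates_brevicauda),(Ailuropoda_australis,Oryza_giganteus))))).
That clade contains 10 terminal taxa: Ailuropoda_australis, Cavia_palustris, Escherichia_bicolor, Hylobates_brevicauda, Martes_rubra, Melursus_domesticus, Oryza_giganteus, Puma_rubra, Saccharomyces_borealis, Ursus_brevicauda.

10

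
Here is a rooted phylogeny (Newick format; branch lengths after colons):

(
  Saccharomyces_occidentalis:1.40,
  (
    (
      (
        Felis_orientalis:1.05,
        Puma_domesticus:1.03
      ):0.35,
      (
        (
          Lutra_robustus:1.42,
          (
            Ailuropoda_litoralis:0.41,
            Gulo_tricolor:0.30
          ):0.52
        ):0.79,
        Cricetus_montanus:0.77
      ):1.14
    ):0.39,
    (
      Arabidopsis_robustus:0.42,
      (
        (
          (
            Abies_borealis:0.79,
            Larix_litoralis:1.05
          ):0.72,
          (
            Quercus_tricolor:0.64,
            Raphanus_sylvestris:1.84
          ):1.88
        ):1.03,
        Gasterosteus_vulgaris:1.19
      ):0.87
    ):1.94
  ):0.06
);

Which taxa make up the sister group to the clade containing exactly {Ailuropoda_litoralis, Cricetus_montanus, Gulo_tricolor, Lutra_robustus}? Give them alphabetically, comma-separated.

Felis_orientalis, Puma_domesticus

The clade containing exactly {Ailuropoda_litoralis, Cricetus_montanus, Gulo_tricolor, Lutra_robustus} attaches to the tree at the node subtending ((Felis_orientalis,Puma_domesticus),((Lutra_robustus,(Ailuropoda_litoralis,Gulo_tricolor)),Cricetus_montanus)).
The other lineage descending from that same node — the sister group — is (Felis_orientalis,Puma_domesticus); its 2 tips in alphabetical order are the answer.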